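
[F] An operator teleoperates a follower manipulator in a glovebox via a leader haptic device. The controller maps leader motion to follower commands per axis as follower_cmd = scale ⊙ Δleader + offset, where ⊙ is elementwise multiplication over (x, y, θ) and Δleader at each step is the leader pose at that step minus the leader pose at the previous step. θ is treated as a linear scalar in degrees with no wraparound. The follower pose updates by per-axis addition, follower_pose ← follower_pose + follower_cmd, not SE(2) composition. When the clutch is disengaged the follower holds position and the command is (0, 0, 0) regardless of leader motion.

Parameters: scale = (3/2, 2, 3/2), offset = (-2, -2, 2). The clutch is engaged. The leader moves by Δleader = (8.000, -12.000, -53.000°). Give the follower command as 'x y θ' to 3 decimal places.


10.000 -26.000 -77.500

axis x: 3/2·8.000 + -2 = 10.000
axis y: 2·-12.000 + -2 = -26.000
axis θ: 3/2·-53.000 + 2 = -77.500


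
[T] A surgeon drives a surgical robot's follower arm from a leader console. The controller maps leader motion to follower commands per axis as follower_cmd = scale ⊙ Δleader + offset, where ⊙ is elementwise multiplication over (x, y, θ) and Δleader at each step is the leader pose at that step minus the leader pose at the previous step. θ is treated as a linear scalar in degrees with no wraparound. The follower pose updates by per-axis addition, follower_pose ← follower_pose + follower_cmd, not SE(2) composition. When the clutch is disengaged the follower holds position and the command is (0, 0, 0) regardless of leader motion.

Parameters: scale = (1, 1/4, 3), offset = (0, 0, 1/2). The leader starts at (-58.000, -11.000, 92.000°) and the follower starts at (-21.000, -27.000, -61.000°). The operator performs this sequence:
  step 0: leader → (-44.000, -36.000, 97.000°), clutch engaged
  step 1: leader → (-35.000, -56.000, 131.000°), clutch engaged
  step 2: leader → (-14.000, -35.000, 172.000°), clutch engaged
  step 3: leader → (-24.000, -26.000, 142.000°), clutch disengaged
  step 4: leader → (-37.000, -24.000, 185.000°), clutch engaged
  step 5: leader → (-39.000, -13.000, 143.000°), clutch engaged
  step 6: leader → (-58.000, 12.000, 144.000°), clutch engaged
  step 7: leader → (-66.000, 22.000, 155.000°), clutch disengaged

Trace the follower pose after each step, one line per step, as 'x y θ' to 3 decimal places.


-7.000 -33.250 -45.500
2.000 -38.250 57.000
23.000 -33.000 180.500
23.000 -33.000 180.500
10.000 -32.500 310.000
8.000 -29.750 184.500
-11.000 -23.500 188.000
-11.000 -23.500 188.000

step 0: Δleader=(14.000, -25.000, 5.000°), engaged; cmd=(14.000, -6.250, 15.500°) → follower=(-7.000, -33.250, -45.500°)
step 1: Δleader=(9.000, -20.000, 34.000°), engaged; cmd=(9.000, -5.000, 102.500°) → follower=(2.000, -38.250, 57.000°)
step 2: Δleader=(21.000, 21.000, 41.000°), engaged; cmd=(21.000, 5.250, 123.500°) → follower=(23.000, -33.000, 180.500°)
step 3: Δleader=(-10.000, 9.000, -30.000°), disengaged; cmd=(0,0,0) → follower holds at (23.000, -33.000, 180.500°)
step 4: Δleader=(-13.000, 2.000, 43.000°), engaged; cmd=(-13.000, 0.500, 129.500°) → follower=(10.000, -32.500, 310.000°)
step 5: Δleader=(-2.000, 11.000, -42.000°), engaged; cmd=(-2.000, 2.750, -125.500°) → follower=(8.000, -29.750, 184.500°)
step 6: Δleader=(-19.000, 25.000, 1.000°), engaged; cmd=(-19.000, 6.250, 3.500°) → follower=(-11.000, -23.500, 188.000°)
step 7: Δleader=(-8.000, 10.000, 11.000°), disengaged; cmd=(0,0,0) → follower holds at (-11.000, -23.500, 188.000°)


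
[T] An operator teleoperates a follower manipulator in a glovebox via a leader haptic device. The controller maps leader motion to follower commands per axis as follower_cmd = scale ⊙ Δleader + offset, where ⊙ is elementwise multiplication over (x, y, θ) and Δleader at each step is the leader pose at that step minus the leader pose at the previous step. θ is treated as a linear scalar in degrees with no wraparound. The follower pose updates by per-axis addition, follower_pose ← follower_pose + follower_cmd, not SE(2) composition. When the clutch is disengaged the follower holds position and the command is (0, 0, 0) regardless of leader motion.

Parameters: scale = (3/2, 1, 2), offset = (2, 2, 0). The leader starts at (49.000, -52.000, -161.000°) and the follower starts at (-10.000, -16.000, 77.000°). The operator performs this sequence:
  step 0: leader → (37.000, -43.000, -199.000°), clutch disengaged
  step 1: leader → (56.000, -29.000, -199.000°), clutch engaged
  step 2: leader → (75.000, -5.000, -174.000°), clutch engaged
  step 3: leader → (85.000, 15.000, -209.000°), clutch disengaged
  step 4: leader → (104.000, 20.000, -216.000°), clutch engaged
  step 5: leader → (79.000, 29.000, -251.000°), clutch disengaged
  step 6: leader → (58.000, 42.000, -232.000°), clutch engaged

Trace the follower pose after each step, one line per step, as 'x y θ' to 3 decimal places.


-10.000 -16.000 77.000
20.500 0.000 77.000
51.000 26.000 127.000
51.000 26.000 127.000
81.500 33.000 113.000
81.500 33.000 113.000
52.000 48.000 151.000

step 0: Δleader=(-12.000, 9.000, -38.000°), disengaged; cmd=(0,0,0) → follower holds at (-10.000, -16.000, 77.000°)
step 1: Δleader=(19.000, 14.000, 0.000°), engaged; cmd=(30.500, 16.000, 0.000°) → follower=(20.500, 0.000, 77.000°)
step 2: Δleader=(19.000, 24.000, 25.000°), engaged; cmd=(30.500, 26.000, 50.000°) → follower=(51.000, 26.000, 127.000°)
step 3: Δleader=(10.000, 20.000, -35.000°), disengaged; cmd=(0,0,0) → follower holds at (51.000, 26.000, 127.000°)
step 4: Δleader=(19.000, 5.000, -7.000°), engaged; cmd=(30.500, 7.000, -14.000°) → follower=(81.500, 33.000, 113.000°)
step 5: Δleader=(-25.000, 9.000, -35.000°), disengaged; cmd=(0,0,0) → follower holds at (81.500, 33.000, 113.000°)
step 6: Δleader=(-21.000, 13.000, 19.000°), engaged; cmd=(-29.500, 15.000, 38.000°) → follower=(52.000, 48.000, 151.000°)


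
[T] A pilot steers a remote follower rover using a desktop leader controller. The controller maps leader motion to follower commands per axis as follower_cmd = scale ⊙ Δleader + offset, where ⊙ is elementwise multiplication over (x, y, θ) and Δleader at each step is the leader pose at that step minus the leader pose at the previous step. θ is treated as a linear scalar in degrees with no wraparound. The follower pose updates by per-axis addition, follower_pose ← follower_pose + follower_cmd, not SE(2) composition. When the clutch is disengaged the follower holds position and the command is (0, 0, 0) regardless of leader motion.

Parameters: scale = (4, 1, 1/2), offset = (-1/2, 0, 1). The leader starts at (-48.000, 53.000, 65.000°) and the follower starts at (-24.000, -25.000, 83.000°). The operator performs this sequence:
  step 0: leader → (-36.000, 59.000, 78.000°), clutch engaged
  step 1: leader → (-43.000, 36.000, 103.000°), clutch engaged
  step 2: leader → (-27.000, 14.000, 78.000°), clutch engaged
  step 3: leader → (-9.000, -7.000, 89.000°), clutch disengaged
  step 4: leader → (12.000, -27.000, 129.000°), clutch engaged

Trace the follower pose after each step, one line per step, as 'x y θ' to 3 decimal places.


step 0: Δleader=(12.000, 6.000, 13.000°), engaged; cmd=(47.500, 6.000, 7.500°) → follower=(23.500, -19.000, 90.500°)
step 1: Δleader=(-7.000, -23.000, 25.000°), engaged; cmd=(-28.500, -23.000, 13.500°) → follower=(-5.000, -42.000, 104.000°)
step 2: Δleader=(16.000, -22.000, -25.000°), engaged; cmd=(63.500, -22.000, -11.500°) → follower=(58.500, -64.000, 92.500°)
step 3: Δleader=(18.000, -21.000, 11.000°), disengaged; cmd=(0,0,0) → follower holds at (58.500, -64.000, 92.500°)
step 4: Δleader=(21.000, -20.000, 40.000°), engaged; cmd=(83.500, -20.000, 21.000°) → follower=(142.000, -84.000, 113.500°)

23.500 -19.000 90.500
-5.000 -42.000 104.000
58.500 -64.000 92.500
58.500 -64.000 92.500
142.000 -84.000 113.500


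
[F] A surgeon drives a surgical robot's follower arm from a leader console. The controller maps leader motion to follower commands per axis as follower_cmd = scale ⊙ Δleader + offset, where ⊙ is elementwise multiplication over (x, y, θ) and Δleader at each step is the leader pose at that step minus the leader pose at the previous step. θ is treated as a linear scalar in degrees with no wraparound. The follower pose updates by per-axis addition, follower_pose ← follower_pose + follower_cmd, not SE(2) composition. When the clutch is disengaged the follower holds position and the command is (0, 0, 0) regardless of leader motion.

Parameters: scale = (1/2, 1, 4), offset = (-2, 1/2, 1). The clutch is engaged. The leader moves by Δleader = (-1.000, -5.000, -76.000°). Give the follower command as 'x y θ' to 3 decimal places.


-2.500 -4.500 -303.000

axis x: 1/2·-1.000 + -2 = -2.500
axis y: 1·-5.000 + 1/2 = -4.500
axis θ: 4·-76.000 + 1 = -303.000


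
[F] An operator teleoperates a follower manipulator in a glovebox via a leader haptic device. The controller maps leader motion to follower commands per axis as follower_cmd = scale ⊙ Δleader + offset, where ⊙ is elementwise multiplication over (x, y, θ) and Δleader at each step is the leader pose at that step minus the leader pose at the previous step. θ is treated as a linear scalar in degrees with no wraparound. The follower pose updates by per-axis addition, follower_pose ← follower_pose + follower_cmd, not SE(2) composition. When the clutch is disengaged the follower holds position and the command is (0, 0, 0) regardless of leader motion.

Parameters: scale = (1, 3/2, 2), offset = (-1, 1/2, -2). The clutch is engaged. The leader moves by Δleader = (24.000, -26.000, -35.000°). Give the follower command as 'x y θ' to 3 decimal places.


23.000 -38.500 -72.000

axis x: 1·24.000 + -1 = 23.000
axis y: 3/2·-26.000 + 1/2 = -38.500
axis θ: 2·-35.000 + -2 = -72.000


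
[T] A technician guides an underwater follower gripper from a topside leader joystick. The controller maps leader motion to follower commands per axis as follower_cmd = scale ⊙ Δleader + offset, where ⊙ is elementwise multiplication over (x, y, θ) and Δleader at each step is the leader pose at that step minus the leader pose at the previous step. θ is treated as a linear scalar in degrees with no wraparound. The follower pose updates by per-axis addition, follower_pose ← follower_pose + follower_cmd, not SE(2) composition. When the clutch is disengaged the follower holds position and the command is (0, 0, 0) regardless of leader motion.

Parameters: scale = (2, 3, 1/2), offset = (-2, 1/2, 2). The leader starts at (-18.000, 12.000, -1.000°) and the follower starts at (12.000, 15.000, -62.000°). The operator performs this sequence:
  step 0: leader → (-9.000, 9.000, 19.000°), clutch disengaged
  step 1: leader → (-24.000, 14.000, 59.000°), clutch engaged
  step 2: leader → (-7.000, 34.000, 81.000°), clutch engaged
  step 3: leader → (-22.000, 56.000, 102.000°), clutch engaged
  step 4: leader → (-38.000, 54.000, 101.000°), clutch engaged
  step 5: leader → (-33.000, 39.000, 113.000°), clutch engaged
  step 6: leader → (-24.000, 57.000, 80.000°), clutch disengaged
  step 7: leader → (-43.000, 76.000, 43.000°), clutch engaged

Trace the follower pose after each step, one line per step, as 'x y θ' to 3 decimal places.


step 0: Δleader=(9.000, -3.000, 20.000°), disengaged; cmd=(0,0,0) → follower holds at (12.000, 15.000, -62.000°)
step 1: Δleader=(-15.000, 5.000, 40.000°), engaged; cmd=(-32.000, 15.500, 22.000°) → follower=(-20.000, 30.500, -40.000°)
step 2: Δleader=(17.000, 20.000, 22.000°), engaged; cmd=(32.000, 60.500, 13.000°) → follower=(12.000, 91.000, -27.000°)
step 3: Δleader=(-15.000, 22.000, 21.000°), engaged; cmd=(-32.000, 66.500, 12.500°) → follower=(-20.000, 157.500, -14.500°)
step 4: Δleader=(-16.000, -2.000, -1.000°), engaged; cmd=(-34.000, -5.500, 1.500°) → follower=(-54.000, 152.000, -13.000°)
step 5: Δleader=(5.000, -15.000, 12.000°), engaged; cmd=(8.000, -44.500, 8.000°) → follower=(-46.000, 107.500, -5.000°)
step 6: Δleader=(9.000, 18.000, -33.000°), disengaged; cmd=(0,0,0) → follower holds at (-46.000, 107.500, -5.000°)
step 7: Δleader=(-19.000, 19.000, -37.000°), engaged; cmd=(-40.000, 57.500, -16.500°) → follower=(-86.000, 165.000, -21.500°)

12.000 15.000 -62.000
-20.000 30.500 -40.000
12.000 91.000 -27.000
-20.000 157.500 -14.500
-54.000 152.000 -13.000
-46.000 107.500 -5.000
-46.000 107.500 -5.000
-86.000 165.000 -21.500


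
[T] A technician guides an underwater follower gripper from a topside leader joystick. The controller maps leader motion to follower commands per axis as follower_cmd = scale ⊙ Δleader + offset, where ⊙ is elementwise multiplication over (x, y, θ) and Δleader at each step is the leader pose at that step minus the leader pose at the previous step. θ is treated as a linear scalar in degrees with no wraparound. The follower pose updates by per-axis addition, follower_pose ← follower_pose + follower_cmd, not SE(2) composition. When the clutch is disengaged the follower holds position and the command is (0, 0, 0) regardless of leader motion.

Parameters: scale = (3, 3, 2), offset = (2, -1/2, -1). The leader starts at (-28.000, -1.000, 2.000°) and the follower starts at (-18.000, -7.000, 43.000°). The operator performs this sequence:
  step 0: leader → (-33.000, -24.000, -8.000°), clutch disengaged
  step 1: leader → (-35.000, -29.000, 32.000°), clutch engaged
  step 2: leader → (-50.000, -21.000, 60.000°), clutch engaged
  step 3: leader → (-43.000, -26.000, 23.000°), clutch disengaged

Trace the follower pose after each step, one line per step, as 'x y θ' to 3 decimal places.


-18.000 -7.000 43.000
-22.000 -22.500 122.000
-65.000 1.000 177.000
-65.000 1.000 177.000

step 0: Δleader=(-5.000, -23.000, -10.000°), disengaged; cmd=(0,0,0) → follower holds at (-18.000, -7.000, 43.000°)
step 1: Δleader=(-2.000, -5.000, 40.000°), engaged; cmd=(-4.000, -15.500, 79.000°) → follower=(-22.000, -22.500, 122.000°)
step 2: Δleader=(-15.000, 8.000, 28.000°), engaged; cmd=(-43.000, 23.500, 55.000°) → follower=(-65.000, 1.000, 177.000°)
step 3: Δleader=(7.000, -5.000, -37.000°), disengaged; cmd=(0,0,0) → follower holds at (-65.000, 1.000, 177.000°)


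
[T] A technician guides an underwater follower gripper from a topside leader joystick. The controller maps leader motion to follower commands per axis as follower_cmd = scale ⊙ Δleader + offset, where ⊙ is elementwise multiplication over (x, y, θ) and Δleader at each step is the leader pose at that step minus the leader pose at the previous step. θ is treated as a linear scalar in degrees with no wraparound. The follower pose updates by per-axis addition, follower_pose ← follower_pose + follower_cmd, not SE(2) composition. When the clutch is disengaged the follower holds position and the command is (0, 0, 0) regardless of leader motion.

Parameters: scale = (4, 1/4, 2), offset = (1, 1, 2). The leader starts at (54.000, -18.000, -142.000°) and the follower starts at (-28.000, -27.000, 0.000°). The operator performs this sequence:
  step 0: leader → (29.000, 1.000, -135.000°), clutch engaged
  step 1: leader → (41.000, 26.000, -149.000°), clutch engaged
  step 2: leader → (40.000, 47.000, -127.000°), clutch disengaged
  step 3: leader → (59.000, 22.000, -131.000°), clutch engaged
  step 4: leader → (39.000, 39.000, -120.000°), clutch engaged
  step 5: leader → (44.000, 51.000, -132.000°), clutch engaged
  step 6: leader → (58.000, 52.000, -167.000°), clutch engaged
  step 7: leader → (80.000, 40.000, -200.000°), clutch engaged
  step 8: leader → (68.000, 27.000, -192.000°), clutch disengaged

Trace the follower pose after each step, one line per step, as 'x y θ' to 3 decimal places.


-127.000 -21.250 16.000
-78.000 -14.000 -10.000
-78.000 -14.000 -10.000
-1.000 -19.250 -16.000
-80.000 -14.000 8.000
-59.000 -10.000 -14.000
-2.000 -8.750 -82.000
87.000 -10.750 -146.000
87.000 -10.750 -146.000

step 0: Δleader=(-25.000, 19.000, 7.000°), engaged; cmd=(-99.000, 5.750, 16.000°) → follower=(-127.000, -21.250, 16.000°)
step 1: Δleader=(12.000, 25.000, -14.000°), engaged; cmd=(49.000, 7.250, -26.000°) → follower=(-78.000, -14.000, -10.000°)
step 2: Δleader=(-1.000, 21.000, 22.000°), disengaged; cmd=(0,0,0) → follower holds at (-78.000, -14.000, -10.000°)
step 3: Δleader=(19.000, -25.000, -4.000°), engaged; cmd=(77.000, -5.250, -6.000°) → follower=(-1.000, -19.250, -16.000°)
step 4: Δleader=(-20.000, 17.000, 11.000°), engaged; cmd=(-79.000, 5.250, 24.000°) → follower=(-80.000, -14.000, 8.000°)
step 5: Δleader=(5.000, 12.000, -12.000°), engaged; cmd=(21.000, 4.000, -22.000°) → follower=(-59.000, -10.000, -14.000°)
step 6: Δleader=(14.000, 1.000, -35.000°), engaged; cmd=(57.000, 1.250, -68.000°) → follower=(-2.000, -8.750, -82.000°)
step 7: Δleader=(22.000, -12.000, -33.000°), engaged; cmd=(89.000, -2.000, -64.000°) → follower=(87.000, -10.750, -146.000°)
step 8: Δleader=(-12.000, -13.000, 8.000°), disengaged; cmd=(0,0,0) → follower holds at (87.000, -10.750, -146.000°)


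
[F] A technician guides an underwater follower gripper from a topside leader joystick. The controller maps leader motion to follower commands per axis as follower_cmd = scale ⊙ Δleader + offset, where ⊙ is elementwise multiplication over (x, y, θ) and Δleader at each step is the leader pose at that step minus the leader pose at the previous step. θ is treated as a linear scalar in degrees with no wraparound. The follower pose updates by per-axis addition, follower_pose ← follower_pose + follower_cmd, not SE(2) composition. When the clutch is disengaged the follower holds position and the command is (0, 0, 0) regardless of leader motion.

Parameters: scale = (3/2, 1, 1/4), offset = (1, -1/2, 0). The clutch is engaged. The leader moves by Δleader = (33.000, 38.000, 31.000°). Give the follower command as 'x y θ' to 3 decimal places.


axis x: 3/2·33.000 + 1 = 50.500
axis y: 1·38.000 + -1/2 = 37.500
axis θ: 1/4·31.000 + 0 = 7.750

50.500 37.500 7.750


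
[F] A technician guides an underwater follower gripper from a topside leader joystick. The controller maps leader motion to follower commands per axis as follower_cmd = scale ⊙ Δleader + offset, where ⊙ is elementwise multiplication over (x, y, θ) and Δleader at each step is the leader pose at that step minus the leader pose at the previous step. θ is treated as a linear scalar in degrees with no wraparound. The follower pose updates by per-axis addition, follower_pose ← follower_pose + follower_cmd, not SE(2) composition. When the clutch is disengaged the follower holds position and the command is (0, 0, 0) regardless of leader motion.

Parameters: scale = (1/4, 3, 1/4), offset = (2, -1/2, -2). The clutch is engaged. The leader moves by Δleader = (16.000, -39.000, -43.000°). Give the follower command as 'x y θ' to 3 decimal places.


6.000 -117.500 -12.750

axis x: 1/4·16.000 + 2 = 6.000
axis y: 3·-39.000 + -1/2 = -117.500
axis θ: 1/4·-43.000 + -2 = -12.750


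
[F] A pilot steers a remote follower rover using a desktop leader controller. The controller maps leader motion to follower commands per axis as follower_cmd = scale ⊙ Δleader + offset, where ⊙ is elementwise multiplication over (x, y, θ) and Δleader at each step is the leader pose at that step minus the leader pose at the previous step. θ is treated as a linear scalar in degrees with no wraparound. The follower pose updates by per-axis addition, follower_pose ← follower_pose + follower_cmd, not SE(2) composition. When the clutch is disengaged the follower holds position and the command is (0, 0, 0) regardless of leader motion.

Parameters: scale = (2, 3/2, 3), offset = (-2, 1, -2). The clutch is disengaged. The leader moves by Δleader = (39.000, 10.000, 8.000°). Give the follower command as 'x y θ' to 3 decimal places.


clutch disengaged → follower holds; cmd = (0, 0, 0)

0.000 0.000 0.000


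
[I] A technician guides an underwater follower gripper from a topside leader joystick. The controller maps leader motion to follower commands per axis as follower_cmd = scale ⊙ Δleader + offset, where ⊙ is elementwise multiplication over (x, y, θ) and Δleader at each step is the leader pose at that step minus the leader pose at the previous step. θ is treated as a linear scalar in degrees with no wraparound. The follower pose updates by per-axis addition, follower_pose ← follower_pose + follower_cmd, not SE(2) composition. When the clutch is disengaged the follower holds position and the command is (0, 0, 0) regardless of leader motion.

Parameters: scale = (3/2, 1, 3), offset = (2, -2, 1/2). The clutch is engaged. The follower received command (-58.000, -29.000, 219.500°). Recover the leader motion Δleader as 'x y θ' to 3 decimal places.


-40.000 -27.000 73.000

axis x: (-58.000 − 2) / (3/2) = -40.000
axis y: (-29.000 − -2) / (1) = -27.000
axis θ: (219.500 − 1/2) / (3) = 73.000


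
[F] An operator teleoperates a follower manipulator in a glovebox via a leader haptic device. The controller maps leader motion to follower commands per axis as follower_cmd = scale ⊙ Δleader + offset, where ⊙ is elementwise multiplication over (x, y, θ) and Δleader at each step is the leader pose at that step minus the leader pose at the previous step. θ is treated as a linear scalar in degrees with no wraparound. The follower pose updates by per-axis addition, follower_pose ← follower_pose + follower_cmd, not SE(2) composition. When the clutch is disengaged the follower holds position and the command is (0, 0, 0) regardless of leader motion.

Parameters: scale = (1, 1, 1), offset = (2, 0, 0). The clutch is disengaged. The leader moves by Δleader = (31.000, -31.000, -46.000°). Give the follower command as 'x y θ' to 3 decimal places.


0.000 0.000 0.000

clutch disengaged → follower holds; cmd = (0, 0, 0)


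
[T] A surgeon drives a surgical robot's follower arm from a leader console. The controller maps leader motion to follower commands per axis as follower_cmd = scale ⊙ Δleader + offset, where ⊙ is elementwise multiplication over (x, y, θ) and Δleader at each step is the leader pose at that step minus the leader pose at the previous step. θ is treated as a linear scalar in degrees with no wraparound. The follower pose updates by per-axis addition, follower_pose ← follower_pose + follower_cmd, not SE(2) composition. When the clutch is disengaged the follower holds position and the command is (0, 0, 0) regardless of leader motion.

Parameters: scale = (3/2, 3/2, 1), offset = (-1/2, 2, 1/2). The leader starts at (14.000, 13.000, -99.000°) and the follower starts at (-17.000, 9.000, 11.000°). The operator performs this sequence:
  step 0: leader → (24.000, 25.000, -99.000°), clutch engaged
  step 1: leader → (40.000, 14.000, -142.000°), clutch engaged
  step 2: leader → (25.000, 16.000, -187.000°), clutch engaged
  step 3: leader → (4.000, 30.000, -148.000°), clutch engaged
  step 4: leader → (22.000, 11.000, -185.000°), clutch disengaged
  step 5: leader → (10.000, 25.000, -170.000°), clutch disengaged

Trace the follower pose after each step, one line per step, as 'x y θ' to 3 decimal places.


-2.500 29.000 11.500
21.000 14.500 -31.000
-2.000 19.500 -75.500
-34.000 42.500 -36.000
-34.000 42.500 -36.000
-34.000 42.500 -36.000

step 0: Δleader=(10.000, 12.000, 0.000°), engaged; cmd=(14.500, 20.000, 0.500°) → follower=(-2.500, 29.000, 11.500°)
step 1: Δleader=(16.000, -11.000, -43.000°), engaged; cmd=(23.500, -14.500, -42.500°) → follower=(21.000, 14.500, -31.000°)
step 2: Δleader=(-15.000, 2.000, -45.000°), engaged; cmd=(-23.000, 5.000, -44.500°) → follower=(-2.000, 19.500, -75.500°)
step 3: Δleader=(-21.000, 14.000, 39.000°), engaged; cmd=(-32.000, 23.000, 39.500°) → follower=(-34.000, 42.500, -36.000°)
step 4: Δleader=(18.000, -19.000, -37.000°), disengaged; cmd=(0,0,0) → follower holds at (-34.000, 42.500, -36.000°)
step 5: Δleader=(-12.000, 14.000, 15.000°), disengaged; cmd=(0,0,0) → follower holds at (-34.000, 42.500, -36.000°)


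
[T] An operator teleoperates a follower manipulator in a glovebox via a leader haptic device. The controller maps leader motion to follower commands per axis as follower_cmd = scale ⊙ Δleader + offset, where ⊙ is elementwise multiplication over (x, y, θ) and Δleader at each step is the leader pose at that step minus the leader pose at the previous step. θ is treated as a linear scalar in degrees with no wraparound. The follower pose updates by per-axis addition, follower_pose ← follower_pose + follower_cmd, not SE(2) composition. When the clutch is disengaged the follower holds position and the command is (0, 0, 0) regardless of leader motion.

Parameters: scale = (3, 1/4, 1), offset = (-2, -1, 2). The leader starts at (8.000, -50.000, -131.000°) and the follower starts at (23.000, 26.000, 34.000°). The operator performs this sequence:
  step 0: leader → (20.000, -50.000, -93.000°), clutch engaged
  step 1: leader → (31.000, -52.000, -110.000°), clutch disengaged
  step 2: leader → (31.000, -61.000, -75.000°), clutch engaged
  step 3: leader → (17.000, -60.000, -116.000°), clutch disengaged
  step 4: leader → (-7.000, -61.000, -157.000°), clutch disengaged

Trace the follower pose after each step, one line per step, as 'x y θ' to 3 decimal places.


57.000 25.000 74.000
57.000 25.000 74.000
55.000 21.750 111.000
55.000 21.750 111.000
55.000 21.750 111.000

step 0: Δleader=(12.000, 0.000, 38.000°), engaged; cmd=(34.000, -1.000, 40.000°) → follower=(57.000, 25.000, 74.000°)
step 1: Δleader=(11.000, -2.000, -17.000°), disengaged; cmd=(0,0,0) → follower holds at (57.000, 25.000, 74.000°)
step 2: Δleader=(0.000, -9.000, 35.000°), engaged; cmd=(-2.000, -3.250, 37.000°) → follower=(55.000, 21.750, 111.000°)
step 3: Δleader=(-14.000, 1.000, -41.000°), disengaged; cmd=(0,0,0) → follower holds at (55.000, 21.750, 111.000°)
step 4: Δleader=(-24.000, -1.000, -41.000°), disengaged; cmd=(0,0,0) → follower holds at (55.000, 21.750, 111.000°)


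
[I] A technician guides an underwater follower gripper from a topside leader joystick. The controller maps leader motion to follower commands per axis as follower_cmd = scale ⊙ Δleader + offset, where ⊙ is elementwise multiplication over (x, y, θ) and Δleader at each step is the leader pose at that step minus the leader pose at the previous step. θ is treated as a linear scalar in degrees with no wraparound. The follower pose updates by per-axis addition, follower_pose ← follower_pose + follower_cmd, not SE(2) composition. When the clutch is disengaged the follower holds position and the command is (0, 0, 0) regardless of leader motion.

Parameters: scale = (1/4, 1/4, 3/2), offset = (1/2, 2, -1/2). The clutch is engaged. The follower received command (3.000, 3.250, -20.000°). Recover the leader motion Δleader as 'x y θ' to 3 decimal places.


10.000 5.000 -13.000

axis x: (3.000 − 1/2) / (1/4) = 10.000
axis y: (3.250 − 2) / (1/4) = 5.000
axis θ: (-20.000 − -1/2) / (3/2) = -13.000


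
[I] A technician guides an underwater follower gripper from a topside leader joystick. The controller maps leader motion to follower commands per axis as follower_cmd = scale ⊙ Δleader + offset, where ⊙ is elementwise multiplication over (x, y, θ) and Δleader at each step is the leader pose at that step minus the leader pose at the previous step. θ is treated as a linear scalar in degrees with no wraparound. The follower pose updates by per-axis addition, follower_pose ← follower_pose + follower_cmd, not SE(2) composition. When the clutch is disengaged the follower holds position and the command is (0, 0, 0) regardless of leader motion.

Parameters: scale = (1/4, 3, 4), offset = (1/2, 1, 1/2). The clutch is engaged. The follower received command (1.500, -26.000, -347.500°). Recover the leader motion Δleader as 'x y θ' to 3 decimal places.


4.000 -9.000 -87.000

axis x: (1.500 − 1/2) / (1/4) = 4.000
axis y: (-26.000 − 1) / (3) = -9.000
axis θ: (-347.500 − 1/2) / (4) = -87.000


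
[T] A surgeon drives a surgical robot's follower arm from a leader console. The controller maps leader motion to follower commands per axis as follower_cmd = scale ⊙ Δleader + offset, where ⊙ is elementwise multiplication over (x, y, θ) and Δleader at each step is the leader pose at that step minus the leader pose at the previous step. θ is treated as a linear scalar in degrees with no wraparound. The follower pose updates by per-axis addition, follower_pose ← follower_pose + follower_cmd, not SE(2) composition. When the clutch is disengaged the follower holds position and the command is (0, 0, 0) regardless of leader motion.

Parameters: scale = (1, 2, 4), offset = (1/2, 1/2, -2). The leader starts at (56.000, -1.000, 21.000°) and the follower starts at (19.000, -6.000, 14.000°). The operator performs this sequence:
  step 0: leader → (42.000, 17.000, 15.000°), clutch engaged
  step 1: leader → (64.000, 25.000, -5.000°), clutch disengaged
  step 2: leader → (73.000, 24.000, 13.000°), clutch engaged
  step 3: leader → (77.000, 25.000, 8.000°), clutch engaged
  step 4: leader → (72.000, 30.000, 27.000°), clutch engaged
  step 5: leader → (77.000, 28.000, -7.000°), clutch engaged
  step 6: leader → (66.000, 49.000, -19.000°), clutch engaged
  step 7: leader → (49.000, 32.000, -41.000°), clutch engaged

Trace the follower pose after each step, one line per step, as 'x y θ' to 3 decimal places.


5.500 30.500 -12.000
5.500 30.500 -12.000
15.000 29.000 58.000
19.500 31.500 36.000
15.000 42.000 110.000
20.500 38.500 -28.000
10.000 81.000 -78.000
-6.500 47.500 -168.000

step 0: Δleader=(-14.000, 18.000, -6.000°), engaged; cmd=(-13.500, 36.500, -26.000°) → follower=(5.500, 30.500, -12.000°)
step 1: Δleader=(22.000, 8.000, -20.000°), disengaged; cmd=(0,0,0) → follower holds at (5.500, 30.500, -12.000°)
step 2: Δleader=(9.000, -1.000, 18.000°), engaged; cmd=(9.500, -1.500, 70.000°) → follower=(15.000, 29.000, 58.000°)
step 3: Δleader=(4.000, 1.000, -5.000°), engaged; cmd=(4.500, 2.500, -22.000°) → follower=(19.500, 31.500, 36.000°)
step 4: Δleader=(-5.000, 5.000, 19.000°), engaged; cmd=(-4.500, 10.500, 74.000°) → follower=(15.000, 42.000, 110.000°)
step 5: Δleader=(5.000, -2.000, -34.000°), engaged; cmd=(5.500, -3.500, -138.000°) → follower=(20.500, 38.500, -28.000°)
step 6: Δleader=(-11.000, 21.000, -12.000°), engaged; cmd=(-10.500, 42.500, -50.000°) → follower=(10.000, 81.000, -78.000°)
step 7: Δleader=(-17.000, -17.000, -22.000°), engaged; cmd=(-16.500, -33.500, -90.000°) → follower=(-6.500, 47.500, -168.000°)


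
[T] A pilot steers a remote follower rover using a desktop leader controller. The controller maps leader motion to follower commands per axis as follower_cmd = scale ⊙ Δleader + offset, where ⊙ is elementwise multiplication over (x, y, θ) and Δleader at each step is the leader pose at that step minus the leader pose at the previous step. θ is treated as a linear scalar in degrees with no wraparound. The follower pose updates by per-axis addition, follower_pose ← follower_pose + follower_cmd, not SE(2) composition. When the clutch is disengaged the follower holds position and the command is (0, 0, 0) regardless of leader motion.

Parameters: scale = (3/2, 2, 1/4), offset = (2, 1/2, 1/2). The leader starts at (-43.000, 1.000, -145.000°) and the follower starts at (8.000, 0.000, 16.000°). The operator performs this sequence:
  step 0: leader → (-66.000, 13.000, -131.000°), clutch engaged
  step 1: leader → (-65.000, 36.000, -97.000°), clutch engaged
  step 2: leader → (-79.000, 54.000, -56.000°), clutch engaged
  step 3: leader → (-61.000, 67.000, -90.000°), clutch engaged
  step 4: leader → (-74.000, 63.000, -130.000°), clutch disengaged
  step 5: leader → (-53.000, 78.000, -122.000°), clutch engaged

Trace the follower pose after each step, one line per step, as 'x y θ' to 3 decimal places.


step 0: Δleader=(-23.000, 12.000, 14.000°), engaged; cmd=(-32.500, 24.500, 4.000°) → follower=(-24.500, 24.500, 20.000°)
step 1: Δleader=(1.000, 23.000, 34.000°), engaged; cmd=(3.500, 46.500, 9.000°) → follower=(-21.000, 71.000, 29.000°)
step 2: Δleader=(-14.000, 18.000, 41.000°), engaged; cmd=(-19.000, 36.500, 10.750°) → follower=(-40.000, 107.500, 39.750°)
step 3: Δleader=(18.000, 13.000, -34.000°), engaged; cmd=(29.000, 26.500, -8.000°) → follower=(-11.000, 134.000, 31.750°)
step 4: Δleader=(-13.000, -4.000, -40.000°), disengaged; cmd=(0,0,0) → follower holds at (-11.000, 134.000, 31.750°)
step 5: Δleader=(21.000, 15.000, 8.000°), engaged; cmd=(33.500, 30.500, 2.500°) → follower=(22.500, 164.500, 34.250°)

-24.500 24.500 20.000
-21.000 71.000 29.000
-40.000 107.500 39.750
-11.000 134.000 31.750
-11.000 134.000 31.750
22.500 164.500 34.250


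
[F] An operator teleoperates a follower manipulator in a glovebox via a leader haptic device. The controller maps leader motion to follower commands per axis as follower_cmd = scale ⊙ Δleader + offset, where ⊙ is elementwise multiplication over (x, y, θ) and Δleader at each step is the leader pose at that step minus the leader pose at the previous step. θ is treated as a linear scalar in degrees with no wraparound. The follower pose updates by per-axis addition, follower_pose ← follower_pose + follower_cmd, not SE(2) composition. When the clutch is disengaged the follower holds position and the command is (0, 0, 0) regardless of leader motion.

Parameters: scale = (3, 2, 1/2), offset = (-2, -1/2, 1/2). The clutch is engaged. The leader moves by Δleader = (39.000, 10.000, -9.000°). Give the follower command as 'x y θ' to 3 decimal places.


115.000 19.500 -4.000

axis x: 3·39.000 + -2 = 115.000
axis y: 2·10.000 + -1/2 = 19.500
axis θ: 1/2·-9.000 + 1/2 = -4.000


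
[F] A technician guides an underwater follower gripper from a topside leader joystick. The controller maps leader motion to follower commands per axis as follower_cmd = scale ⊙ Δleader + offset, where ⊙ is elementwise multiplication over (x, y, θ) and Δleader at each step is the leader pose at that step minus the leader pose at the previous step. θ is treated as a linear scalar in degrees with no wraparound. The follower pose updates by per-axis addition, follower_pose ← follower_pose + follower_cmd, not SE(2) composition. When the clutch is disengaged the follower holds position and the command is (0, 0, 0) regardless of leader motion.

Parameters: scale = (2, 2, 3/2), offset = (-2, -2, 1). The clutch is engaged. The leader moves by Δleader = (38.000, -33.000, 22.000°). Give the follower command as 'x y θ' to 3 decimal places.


74.000 -68.000 34.000

axis x: 2·38.000 + -2 = 74.000
axis y: 2·-33.000 + -2 = -68.000
axis θ: 3/2·22.000 + 1 = 34.000


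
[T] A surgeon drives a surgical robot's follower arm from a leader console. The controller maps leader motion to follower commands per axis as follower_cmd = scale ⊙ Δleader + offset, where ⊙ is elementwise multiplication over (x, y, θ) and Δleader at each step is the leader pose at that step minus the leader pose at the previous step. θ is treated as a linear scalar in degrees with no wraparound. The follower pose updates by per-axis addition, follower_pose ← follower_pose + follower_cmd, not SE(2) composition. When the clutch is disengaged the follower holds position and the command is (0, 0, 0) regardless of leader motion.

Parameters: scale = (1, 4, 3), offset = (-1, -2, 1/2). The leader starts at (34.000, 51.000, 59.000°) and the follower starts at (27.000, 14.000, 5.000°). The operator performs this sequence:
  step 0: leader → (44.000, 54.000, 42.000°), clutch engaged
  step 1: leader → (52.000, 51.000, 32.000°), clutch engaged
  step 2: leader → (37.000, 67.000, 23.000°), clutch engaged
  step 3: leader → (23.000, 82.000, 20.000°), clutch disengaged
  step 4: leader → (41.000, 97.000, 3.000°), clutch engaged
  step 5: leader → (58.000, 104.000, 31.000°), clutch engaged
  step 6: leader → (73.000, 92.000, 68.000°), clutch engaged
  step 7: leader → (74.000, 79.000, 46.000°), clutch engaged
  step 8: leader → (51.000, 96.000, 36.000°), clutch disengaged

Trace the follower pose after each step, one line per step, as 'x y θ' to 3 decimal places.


step 0: Δleader=(10.000, 3.000, -17.000°), engaged; cmd=(9.000, 10.000, -50.500°) → follower=(36.000, 24.000, -45.500°)
step 1: Δleader=(8.000, -3.000, -10.000°), engaged; cmd=(7.000, -14.000, -29.500°) → follower=(43.000, 10.000, -75.000°)
step 2: Δleader=(-15.000, 16.000, -9.000°), engaged; cmd=(-16.000, 62.000, -26.500°) → follower=(27.000, 72.000, -101.500°)
step 3: Δleader=(-14.000, 15.000, -3.000°), disengaged; cmd=(0,0,0) → follower holds at (27.000, 72.000, -101.500°)
step 4: Δleader=(18.000, 15.000, -17.000°), engaged; cmd=(17.000, 58.000, -50.500°) → follower=(44.000, 130.000, -152.000°)
step 5: Δleader=(17.000, 7.000, 28.000°), engaged; cmd=(16.000, 26.000, 84.500°) → follower=(60.000, 156.000, -67.500°)
step 6: Δleader=(15.000, -12.000, 37.000°), engaged; cmd=(14.000, -50.000, 111.500°) → follower=(74.000, 106.000, 44.000°)
step 7: Δleader=(1.000, -13.000, -22.000°), engaged; cmd=(0.000, -54.000, -65.500°) → follower=(74.000, 52.000, -21.500°)
step 8: Δleader=(-23.000, 17.000, -10.000°), disengaged; cmd=(0,0,0) → follower holds at (74.000, 52.000, -21.500°)

36.000 24.000 -45.500
43.000 10.000 -75.000
27.000 72.000 -101.500
27.000 72.000 -101.500
44.000 130.000 -152.000
60.000 156.000 -67.500
74.000 106.000 44.000
74.000 52.000 -21.500
74.000 52.000 -21.500


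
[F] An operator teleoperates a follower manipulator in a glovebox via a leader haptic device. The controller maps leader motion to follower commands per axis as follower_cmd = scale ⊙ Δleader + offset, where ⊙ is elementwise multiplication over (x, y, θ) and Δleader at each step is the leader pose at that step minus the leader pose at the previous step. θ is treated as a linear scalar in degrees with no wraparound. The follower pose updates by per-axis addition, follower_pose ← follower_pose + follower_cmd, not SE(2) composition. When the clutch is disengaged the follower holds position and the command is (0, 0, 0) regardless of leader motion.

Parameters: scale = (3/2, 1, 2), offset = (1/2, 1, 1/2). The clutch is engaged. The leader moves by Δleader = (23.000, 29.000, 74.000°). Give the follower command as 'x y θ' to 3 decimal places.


35.000 30.000 148.500

axis x: 3/2·23.000 + 1/2 = 35.000
axis y: 1·29.000 + 1 = 30.000
axis θ: 2·74.000 + 1/2 = 148.500


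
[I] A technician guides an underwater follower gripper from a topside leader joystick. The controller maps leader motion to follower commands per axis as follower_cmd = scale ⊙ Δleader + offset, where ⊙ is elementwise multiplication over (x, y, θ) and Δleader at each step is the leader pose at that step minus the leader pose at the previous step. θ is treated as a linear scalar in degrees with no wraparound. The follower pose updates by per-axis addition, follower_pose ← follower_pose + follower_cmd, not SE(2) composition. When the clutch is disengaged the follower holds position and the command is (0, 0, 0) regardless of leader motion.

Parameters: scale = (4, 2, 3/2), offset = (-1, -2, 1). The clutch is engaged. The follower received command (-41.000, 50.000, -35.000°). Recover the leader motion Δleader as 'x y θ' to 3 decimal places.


axis x: (-41.000 − -1) / (4) = -10.000
axis y: (50.000 − -2) / (2) = 26.000
axis θ: (-35.000 − 1) / (3/2) = -24.000

-10.000 26.000 -24.000


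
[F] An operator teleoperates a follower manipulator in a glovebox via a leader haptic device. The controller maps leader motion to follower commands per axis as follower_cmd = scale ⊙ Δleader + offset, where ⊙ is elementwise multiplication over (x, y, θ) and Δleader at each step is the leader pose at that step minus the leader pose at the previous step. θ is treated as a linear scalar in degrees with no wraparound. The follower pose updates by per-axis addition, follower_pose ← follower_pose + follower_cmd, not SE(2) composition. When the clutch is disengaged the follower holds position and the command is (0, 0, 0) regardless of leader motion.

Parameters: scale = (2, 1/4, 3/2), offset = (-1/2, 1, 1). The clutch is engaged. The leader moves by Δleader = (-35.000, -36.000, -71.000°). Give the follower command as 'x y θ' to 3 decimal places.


-70.500 -8.000 -105.500

axis x: 2·-35.000 + -1/2 = -70.500
axis y: 1/4·-36.000 + 1 = -8.000
axis θ: 3/2·-71.000 + 1 = -105.500
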